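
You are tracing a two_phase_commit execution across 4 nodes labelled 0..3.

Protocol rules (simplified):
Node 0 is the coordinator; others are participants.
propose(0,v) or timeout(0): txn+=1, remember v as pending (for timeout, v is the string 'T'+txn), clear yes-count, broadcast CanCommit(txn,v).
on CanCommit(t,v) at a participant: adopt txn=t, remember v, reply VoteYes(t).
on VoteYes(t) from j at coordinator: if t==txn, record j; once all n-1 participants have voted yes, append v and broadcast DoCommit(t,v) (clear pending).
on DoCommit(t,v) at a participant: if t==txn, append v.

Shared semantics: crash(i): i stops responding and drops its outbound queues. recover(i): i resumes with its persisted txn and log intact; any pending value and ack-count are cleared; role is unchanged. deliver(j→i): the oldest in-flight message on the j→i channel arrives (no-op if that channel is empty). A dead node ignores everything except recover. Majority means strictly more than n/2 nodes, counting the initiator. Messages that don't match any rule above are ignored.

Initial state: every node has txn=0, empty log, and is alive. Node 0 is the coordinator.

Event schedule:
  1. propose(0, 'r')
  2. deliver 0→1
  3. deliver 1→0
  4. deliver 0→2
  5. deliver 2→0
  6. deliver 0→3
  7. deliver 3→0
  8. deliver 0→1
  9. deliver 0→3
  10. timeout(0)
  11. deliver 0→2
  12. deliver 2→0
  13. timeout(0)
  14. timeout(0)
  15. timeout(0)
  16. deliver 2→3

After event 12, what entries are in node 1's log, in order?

r

e1 propose(0,'r'): 0[coor,t=1,-]
e2 deliver 0→1: 1[part,t=1,-]
e3 deliver 1→0: ·
e4 deliver 0→2: 2[part,t=1,-]
e5 deliver 2→0: ·
e6 deliver 0→3: 3[part,t=1,-]
e7 deliver 3→0: 0[coor,t=1,r]
e8 deliver 0→1: 1[part,t=1,r]
e9 deliver 0→3: 3[part,t=1,r]
e10 timeout(0): 0[coor,t=2,r]
e11 deliver 0→2: 2[part,t=1,r]
e12 deliver 2→0: ·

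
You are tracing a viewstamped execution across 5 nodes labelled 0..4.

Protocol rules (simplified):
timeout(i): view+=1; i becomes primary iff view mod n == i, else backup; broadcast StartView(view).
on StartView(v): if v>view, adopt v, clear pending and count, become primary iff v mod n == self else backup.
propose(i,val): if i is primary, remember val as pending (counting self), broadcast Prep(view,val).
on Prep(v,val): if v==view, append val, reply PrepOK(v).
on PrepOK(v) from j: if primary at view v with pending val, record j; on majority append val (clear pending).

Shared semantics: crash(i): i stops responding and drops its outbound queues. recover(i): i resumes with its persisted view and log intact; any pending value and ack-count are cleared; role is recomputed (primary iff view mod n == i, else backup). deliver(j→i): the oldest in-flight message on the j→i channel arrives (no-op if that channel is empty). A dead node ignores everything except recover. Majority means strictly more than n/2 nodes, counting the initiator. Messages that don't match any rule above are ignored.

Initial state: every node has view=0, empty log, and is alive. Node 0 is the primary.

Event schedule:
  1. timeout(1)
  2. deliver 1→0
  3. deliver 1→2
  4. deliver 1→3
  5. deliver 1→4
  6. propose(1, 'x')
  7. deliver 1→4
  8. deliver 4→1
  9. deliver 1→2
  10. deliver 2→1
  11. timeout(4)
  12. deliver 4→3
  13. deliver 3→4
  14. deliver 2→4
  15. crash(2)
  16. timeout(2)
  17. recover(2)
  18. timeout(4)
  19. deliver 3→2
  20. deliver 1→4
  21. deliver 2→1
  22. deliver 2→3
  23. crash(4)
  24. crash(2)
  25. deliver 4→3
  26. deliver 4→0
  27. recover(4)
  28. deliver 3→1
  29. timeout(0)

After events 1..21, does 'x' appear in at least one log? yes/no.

[1] timeout(1) → N1(prim v1 [-])
[2] deliver 1→0 → N0(back v1 [-])
[3] deliver 1→2 → N2(back v1 [-])
[4] deliver 1→3 → N3(back v1 [-])
[5] deliver 1→4 → N4(back v1 [-])
[6] propose(1,'x') → ∅
[7] deliver 1→4 → N4(back v1 [x])
[8] deliver 4→1 → ∅
[9] deliver 1→2 → N2(back v1 [x])
[10] deliver 2→1 → N1(prim v1 [x])
[11] timeout(4) → N4(back v2 [x])
[12] deliver 4→3 → N3(back v2 [-])
[13] deliver 3→4 → ∅
[14] deliver 2→4 → ∅
[15] crash(2) → N2(✗back v1 [x])
[16] timeout(2) → ∅
[17] recover(2) → N2(back v1 [x])
[18] timeout(4) → N4(back v3 [x])
[19] deliver 3→2 → ∅
[20] deliver 1→4 → ∅
[21] deliver 2→1 → ∅

yes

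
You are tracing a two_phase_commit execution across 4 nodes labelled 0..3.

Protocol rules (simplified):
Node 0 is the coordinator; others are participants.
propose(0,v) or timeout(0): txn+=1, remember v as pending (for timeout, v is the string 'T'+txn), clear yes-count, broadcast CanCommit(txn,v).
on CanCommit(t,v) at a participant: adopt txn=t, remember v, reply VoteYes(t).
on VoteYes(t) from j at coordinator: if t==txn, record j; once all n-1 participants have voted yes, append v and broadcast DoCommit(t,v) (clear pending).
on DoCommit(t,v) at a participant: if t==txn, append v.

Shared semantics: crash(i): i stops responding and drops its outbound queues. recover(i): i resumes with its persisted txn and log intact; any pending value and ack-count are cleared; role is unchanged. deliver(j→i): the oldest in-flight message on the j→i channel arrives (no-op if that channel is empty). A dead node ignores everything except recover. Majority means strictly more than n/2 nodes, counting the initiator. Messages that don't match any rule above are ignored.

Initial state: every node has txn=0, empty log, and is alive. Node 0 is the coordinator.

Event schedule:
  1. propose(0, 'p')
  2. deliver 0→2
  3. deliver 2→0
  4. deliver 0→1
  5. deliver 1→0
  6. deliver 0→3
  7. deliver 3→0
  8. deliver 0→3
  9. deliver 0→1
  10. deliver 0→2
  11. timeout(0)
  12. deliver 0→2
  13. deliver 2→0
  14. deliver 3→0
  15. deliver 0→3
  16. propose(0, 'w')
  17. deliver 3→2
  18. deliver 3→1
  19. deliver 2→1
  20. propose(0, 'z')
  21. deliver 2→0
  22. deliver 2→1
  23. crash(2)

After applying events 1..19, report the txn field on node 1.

1. propose(0,'p'):  <0:coor t1 ->
2. deliver 0→2:  <2:part t1 ->
3. deliver 2→0:  nop
4. deliver 0→1:  <1:part t1 ->
5. deliver 1→0:  nop
6. deliver 0→3:  <3:part t1 ->
7. deliver 3→0:  <0:coor t1 p>
8. deliver 0→3:  <3:part t1 p>
9. deliver 0→1:  <1:part t1 p>
10. deliver 0→2:  <2:part t1 p>
11. timeout(0):  <0:coor t2 p>
12. deliver 0→2:  <2:part t2 p>
13. deliver 2→0:  nop
14. deliver 3→0:  nop
15. deliver 0→3:  <3:part t2 p>
16. propose(0,'w'):  <0:coor t3 p>
17. deliver 3→2:  nop
18. deliver 3→1:  nop
19. deliver 2→1:  nop

1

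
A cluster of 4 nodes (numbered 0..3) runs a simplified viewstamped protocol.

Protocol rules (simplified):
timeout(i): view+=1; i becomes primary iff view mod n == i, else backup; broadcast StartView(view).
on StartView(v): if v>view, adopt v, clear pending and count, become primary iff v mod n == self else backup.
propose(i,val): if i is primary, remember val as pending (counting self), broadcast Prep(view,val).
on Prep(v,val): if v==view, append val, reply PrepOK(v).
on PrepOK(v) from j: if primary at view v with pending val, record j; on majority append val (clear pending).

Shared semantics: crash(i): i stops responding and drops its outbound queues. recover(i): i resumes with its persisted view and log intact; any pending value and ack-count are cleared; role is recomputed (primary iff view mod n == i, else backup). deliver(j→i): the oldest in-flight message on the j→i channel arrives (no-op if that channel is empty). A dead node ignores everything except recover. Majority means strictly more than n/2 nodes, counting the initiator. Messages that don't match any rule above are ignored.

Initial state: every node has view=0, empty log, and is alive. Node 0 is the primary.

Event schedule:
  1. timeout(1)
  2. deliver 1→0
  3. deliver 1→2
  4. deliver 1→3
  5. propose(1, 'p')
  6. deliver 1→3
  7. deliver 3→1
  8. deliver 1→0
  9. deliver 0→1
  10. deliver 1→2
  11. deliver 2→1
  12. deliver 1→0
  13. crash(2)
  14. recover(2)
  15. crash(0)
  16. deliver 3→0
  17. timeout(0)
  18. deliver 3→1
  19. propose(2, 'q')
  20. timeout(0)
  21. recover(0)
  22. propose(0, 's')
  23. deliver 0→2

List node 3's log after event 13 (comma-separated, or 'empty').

[1] timeout(1) → N1(prim v1 [-])
[2] deliver 1→0 → N0(back v1 [-])
[3] deliver 1→2 → N2(back v1 [-])
[4] deliver 1→3 → N3(back v1 [-])
[5] propose(1,'p') → ∅
[6] deliver 1→3 → N3(back v1 [p])
[7] deliver 3→1 → ∅
[8] deliver 1→0 → N0(back v1 [p])
[9] deliver 0→1 → N1(prim v1 [p])
[10] deliver 1→2 → N2(back v1 [p])
[11] deliver 2→1 → ∅
[12] deliver 1→0 → ∅
[13] crash(2) → N2(✗back v1 [p])

p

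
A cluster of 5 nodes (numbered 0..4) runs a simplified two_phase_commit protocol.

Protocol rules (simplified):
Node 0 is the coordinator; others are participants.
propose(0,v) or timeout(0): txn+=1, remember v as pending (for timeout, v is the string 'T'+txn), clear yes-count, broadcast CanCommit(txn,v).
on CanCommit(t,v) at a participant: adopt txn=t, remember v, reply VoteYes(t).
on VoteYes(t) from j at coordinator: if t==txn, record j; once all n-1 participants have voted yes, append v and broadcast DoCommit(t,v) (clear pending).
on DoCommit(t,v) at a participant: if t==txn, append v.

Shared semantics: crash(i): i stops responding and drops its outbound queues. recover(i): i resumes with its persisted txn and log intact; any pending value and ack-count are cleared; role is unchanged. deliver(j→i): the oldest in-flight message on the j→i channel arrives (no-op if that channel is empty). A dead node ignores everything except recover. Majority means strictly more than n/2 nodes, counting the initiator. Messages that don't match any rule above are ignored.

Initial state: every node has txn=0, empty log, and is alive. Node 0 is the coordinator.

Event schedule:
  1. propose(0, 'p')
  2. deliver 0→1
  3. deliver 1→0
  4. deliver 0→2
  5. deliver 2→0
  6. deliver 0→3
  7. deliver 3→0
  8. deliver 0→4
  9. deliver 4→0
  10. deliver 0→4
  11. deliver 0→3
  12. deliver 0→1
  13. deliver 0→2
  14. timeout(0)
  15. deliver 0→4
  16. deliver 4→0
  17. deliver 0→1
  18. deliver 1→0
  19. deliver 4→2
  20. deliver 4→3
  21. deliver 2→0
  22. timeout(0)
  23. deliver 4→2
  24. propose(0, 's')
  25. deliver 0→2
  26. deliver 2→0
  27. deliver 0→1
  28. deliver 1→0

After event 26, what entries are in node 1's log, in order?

after 1 — propose(0,'p'): n0:coor/t1/[-]
after 2 — deliver 0→1: n1:part/t1/[-]
after 3 — deliver 1→0: ·
after 4 — deliver 0→2: n2:part/t1/[-]
after 5 — deliver 2→0: ·
after 6 — deliver 0→3: n3:part/t1/[-]
after 7 — deliver 3→0: ·
after 8 — deliver 0→4: n4:part/t1/[-]
after 9 — deliver 4→0: n0:coor/t1/[p]
after 10 — deliver 0→4: n4:part/t1/[p]
after 11 — deliver 0→3: n3:part/t1/[p]
after 12 — deliver 0→1: n1:part/t1/[p]
after 13 — deliver 0→2: n2:part/t1/[p]
after 14 — timeout(0): n0:coor/t2/[p]
after 15 — deliver 0→4: n4:part/t2/[p]
after 16 — deliver 4→0: ·
after 17 — deliver 0→1: n1:part/t2/[p]
after 18 — deliver 1→0: ·
after 19 — deliver 4→2: ·
after 20 — deliver 4→3: ·
after 21 — deliver 2→0: ·
after 22 — timeout(0): n0:coor/t3/[p]
after 23 — deliver 4→2: ·
after 24 — propose(0,'s'): n0:coor/t4/[p]
after 25 — deliver 0→2: n2:part/t2/[p]
after 26 — deliver 2→0: ·

p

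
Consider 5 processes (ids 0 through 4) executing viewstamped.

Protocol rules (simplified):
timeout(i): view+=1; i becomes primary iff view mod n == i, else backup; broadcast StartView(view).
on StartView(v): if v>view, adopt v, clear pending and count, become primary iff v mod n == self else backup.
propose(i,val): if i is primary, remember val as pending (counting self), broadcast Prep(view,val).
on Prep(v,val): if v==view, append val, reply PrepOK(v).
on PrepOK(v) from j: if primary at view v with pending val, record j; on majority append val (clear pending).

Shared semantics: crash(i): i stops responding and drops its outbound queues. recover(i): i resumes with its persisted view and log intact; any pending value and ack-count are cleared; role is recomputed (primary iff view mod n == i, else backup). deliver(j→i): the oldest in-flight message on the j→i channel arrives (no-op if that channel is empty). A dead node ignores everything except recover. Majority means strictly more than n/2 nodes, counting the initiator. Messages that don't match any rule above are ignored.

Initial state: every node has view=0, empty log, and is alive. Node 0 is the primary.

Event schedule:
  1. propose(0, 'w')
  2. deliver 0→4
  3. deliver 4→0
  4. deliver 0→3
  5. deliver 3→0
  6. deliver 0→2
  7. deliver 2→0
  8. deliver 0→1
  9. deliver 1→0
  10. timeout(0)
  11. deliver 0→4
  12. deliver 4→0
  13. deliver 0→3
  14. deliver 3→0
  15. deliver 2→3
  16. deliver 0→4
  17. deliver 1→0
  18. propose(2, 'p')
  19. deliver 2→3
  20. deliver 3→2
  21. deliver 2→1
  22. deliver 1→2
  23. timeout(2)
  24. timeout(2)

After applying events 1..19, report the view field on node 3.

[1] propose(0,'w') → ∅
[2] deliver 0→4 → N4(back v0 [w])
[3] deliver 4→0 → ∅
[4] deliver 0→3 → N3(back v0 [w])
[5] deliver 3→0 → N0(prim v0 [w])
[6] deliver 0→2 → N2(back v0 [w])
[7] deliver 2→0 → ∅
[8] deliver 0→1 → N1(back v0 [w])
[9] deliver 1→0 → ∅
[10] timeout(0) → N0(back v1 [w])
[11] deliver 0→4 → N4(back v1 [w])
[12] deliver 4→0 → ∅
[13] deliver 0→3 → N3(back v1 [w])
[14] deliver 3→0 → ∅
[15] deliver 2→3 → ∅
[16] deliver 0→4 → ∅
[17] deliver 1→0 → ∅
[18] propose(2,'p') → ∅
[19] deliver 2→3 → ∅

1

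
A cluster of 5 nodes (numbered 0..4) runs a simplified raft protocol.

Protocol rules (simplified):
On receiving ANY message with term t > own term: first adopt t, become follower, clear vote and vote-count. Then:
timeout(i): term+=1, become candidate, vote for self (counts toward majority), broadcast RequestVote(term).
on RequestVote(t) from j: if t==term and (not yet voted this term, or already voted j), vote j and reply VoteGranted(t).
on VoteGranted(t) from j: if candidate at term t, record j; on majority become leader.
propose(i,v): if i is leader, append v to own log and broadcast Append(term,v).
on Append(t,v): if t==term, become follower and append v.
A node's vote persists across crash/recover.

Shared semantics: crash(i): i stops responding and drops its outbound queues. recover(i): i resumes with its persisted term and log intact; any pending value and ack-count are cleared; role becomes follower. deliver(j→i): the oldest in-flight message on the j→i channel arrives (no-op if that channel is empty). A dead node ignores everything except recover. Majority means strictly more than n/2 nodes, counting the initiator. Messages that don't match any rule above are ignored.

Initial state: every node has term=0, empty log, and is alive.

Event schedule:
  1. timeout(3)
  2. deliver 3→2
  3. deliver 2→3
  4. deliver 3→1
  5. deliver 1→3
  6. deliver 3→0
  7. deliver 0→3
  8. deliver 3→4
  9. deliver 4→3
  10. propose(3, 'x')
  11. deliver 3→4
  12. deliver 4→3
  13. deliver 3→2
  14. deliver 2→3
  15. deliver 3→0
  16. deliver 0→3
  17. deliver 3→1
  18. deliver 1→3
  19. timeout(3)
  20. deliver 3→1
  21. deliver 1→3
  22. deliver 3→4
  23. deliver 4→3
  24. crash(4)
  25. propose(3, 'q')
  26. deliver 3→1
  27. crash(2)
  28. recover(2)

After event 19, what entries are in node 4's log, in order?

step 1 timeout(3): 3={cand,t=1,log=-}
step 2 deliver 3→2: 2={foll,t=1,log=-}
step 3 deliver 2→3: —
step 4 deliver 3→1: 1={foll,t=1,log=-}
step 5 deliver 1→3: 3={lead,t=1,log=-}
step 6 deliver 3→0: 0={foll,t=1,log=-}
step 7 deliver 0→3: —
step 8 deliver 3→4: 4={foll,t=1,log=-}
step 9 deliver 4→3: —
step 10 propose(3,'x'): 3={lead,t=1,log=x}
step 11 deliver 3→4: 4={foll,t=1,log=x}
step 12 deliver 4→3: —
step 13 deliver 3→2: 2={foll,t=1,log=x}
step 14 deliver 2→3: —
step 15 deliver 3→0: 0={foll,t=1,log=x}
step 16 deliver 0→3: —
step 17 deliver 3→1: 1={foll,t=1,log=x}
step 18 deliver 1→3: —
step 19 timeout(3): 3={cand,t=2,log=x}

x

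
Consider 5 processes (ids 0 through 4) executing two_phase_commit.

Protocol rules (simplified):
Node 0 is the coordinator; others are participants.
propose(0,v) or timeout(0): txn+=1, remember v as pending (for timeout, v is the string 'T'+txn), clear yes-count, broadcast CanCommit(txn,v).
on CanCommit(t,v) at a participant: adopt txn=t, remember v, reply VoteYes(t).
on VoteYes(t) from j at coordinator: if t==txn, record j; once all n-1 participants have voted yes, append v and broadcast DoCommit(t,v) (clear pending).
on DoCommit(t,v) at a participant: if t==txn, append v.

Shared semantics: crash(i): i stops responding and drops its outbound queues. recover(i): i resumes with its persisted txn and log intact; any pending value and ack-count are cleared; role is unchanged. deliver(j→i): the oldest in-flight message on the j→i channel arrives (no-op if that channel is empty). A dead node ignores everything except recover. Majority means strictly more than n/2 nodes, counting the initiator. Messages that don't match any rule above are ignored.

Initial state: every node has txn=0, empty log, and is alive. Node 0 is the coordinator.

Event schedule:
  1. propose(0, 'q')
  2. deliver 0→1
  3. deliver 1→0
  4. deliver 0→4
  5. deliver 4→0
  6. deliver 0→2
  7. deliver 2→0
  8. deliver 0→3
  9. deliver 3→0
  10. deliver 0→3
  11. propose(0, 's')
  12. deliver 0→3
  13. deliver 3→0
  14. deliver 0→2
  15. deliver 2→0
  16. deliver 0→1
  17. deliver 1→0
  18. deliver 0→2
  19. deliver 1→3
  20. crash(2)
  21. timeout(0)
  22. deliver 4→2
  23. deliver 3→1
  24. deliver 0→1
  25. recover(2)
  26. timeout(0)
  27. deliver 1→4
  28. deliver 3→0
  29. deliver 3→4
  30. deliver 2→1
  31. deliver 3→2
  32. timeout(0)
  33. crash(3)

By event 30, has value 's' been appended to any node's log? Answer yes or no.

no

step 1 propose(0,'q'): 0={coor,t=1,log=-}
step 2 deliver 0→1: 1={part,t=1,log=-}
step 3 deliver 1→0: —
step 4 deliver 0→4: 4={part,t=1,log=-}
step 5 deliver 4→0: —
step 6 deliver 0→2: 2={part,t=1,log=-}
step 7 deliver 2→0: —
step 8 deliver 0→3: 3={part,t=1,log=-}
step 9 deliver 3→0: 0={coor,t=1,log=q}
step 10 deliver 0→3: 3={part,t=1,log=q}
step 11 propose(0,'s'): 0={coor,t=2,log=q}
step 12 deliver 0→3: 3={part,t=2,log=q}
step 13 deliver 3→0: —
step 14 deliver 0→2: 2={part,t=1,log=q}
step 15 deliver 2→0: —
step 16 deliver 0→1: 1={part,t=1,log=q}
step 17 deliver 1→0: —
step 18 deliver 0→2: 2={part,t=2,log=q}
step 19 deliver 1→3: —
step 20 crash(2): 2={✗part,t=2,log=q}
step 21 timeout(0): 0={coor,t=3,log=q}
step 22 deliver 4→2: —
step 23 deliver 3→1: —
step 24 deliver 0→1: 1={part,t=2,log=q}
step 25 recover(2): 2={part,t=2,log=q}
step 26 timeout(0): 0={coor,t=4,log=q}
step 27 deliver 1→4: —
step 28 deliver 3→0: —
step 29 deliver 3→4: —
step 30 deliver 2→1: —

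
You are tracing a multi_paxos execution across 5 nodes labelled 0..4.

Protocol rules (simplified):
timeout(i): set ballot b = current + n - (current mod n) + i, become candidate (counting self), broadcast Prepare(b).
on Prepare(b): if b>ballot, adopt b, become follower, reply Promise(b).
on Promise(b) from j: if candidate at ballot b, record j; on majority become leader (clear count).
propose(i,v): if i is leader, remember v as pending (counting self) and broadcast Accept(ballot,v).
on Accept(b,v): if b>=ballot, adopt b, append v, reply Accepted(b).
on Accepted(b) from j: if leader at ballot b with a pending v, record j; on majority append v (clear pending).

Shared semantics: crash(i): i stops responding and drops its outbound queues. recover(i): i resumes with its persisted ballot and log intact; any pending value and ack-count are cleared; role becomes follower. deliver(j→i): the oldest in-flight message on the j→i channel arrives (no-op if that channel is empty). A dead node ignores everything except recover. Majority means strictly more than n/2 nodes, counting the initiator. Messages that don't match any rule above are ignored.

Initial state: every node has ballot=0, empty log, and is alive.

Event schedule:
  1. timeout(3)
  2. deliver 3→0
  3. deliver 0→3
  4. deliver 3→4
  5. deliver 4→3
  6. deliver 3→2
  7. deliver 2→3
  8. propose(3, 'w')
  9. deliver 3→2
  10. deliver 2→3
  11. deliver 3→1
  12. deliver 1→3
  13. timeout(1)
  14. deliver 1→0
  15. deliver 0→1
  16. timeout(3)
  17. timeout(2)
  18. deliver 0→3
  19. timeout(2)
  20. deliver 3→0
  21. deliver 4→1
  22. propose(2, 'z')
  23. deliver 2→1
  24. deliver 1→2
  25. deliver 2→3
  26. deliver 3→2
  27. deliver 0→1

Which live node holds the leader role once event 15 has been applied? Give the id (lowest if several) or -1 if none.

1. timeout(3):  <3:cand b8 ->
2. deliver 3→0:  <0:foll b8 ->
3. deliver 0→3:  nop
4. deliver 3→4:  <4:foll b8 ->
5. deliver 4→3:  <3:lead b8 ->
6. deliver 3→2:  <2:foll b8 ->
7. deliver 2→3:  nop
8. propose(3,'w'):  nop
9. deliver 3→2:  <2:foll b8 w>
10. deliver 2→3:  nop
11. deliver 3→1:  <1:foll b8 ->
12. deliver 1→3:  nop
13. timeout(1):  <1:cand b11 ->
14. deliver 1→0:  <0:foll b11 ->
15. deliver 0→1:  nop

3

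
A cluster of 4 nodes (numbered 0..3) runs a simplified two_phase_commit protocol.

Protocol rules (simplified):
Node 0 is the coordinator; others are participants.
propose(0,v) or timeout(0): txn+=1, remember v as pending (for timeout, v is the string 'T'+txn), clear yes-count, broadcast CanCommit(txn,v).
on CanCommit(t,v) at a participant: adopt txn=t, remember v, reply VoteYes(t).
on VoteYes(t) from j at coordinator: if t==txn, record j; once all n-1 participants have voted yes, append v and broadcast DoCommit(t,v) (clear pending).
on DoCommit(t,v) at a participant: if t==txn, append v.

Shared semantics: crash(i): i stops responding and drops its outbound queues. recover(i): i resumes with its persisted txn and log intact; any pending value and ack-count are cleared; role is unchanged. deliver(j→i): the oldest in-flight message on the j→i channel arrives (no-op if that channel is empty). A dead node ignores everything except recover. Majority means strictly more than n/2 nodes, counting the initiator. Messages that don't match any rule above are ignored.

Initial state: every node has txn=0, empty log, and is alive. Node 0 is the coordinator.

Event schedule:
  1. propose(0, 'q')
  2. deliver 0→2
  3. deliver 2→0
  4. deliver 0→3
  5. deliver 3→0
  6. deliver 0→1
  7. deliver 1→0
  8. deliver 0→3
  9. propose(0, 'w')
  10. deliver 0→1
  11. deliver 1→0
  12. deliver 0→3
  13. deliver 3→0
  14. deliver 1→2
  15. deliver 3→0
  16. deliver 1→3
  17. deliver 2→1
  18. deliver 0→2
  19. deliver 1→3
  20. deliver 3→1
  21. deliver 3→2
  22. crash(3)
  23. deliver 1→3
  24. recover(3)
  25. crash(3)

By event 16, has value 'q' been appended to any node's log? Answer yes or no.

[1] propose(0,'q') → N0(coor t1 [-])
[2] deliver 0→2 → N2(part t1 [-])
[3] deliver 2→0 → ∅
[4] deliver 0→3 → N3(part t1 [-])
[5] deliver 3→0 → ∅
[6] deliver 0→1 → N1(part t1 [-])
[7] deliver 1→0 → N0(coor t1 [q])
[8] deliver 0→3 → N3(part t1 [q])
[9] propose(0,'w') → N0(coor t2 [q])
[10] deliver 0→1 → N1(part t1 [q])
[11] deliver 1→0 → ∅
[12] deliver 0→3 → N3(part t2 [q])
[13] deliver 3→0 → ∅
[14] deliver 1→2 → ∅
[15] deliver 3→0 → ∅
[16] deliver 1→3 → ∅

yes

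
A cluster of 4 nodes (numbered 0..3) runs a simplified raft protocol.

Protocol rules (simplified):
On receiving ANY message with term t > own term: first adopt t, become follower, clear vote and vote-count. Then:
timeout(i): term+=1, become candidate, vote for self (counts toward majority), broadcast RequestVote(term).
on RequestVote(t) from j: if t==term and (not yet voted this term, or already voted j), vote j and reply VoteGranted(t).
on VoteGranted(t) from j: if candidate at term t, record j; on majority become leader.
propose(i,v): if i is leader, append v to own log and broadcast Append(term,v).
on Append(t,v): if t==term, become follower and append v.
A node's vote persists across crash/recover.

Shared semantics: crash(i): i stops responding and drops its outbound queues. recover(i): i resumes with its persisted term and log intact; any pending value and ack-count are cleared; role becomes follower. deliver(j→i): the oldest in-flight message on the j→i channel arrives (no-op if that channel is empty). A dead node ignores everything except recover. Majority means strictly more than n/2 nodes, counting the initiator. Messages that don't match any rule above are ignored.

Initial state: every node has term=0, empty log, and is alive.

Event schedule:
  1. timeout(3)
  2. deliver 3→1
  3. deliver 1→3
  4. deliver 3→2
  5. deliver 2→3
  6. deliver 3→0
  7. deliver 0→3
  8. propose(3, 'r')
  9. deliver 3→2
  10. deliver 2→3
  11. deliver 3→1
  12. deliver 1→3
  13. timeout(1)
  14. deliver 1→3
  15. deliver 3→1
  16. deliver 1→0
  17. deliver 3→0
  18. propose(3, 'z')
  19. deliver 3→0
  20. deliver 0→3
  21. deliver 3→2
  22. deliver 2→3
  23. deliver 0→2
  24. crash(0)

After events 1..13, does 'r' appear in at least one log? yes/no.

[1] timeout(3) → N3(cand t1 [-])
[2] deliver 3→1 → N1(foll t1 [-])
[3] deliver 1→3 → ∅
[4] deliver 3→2 → N2(foll t1 [-])
[5] deliver 2→3 → N3(lead t1 [-])
[6] deliver 3→0 → N0(foll t1 [-])
[7] deliver 0→3 → ∅
[8] propose(3,'r') → N3(lead t1 [r])
[9] deliver 3→2 → N2(foll t1 [r])
[10] deliver 2→3 → ∅
[11] deliver 3→1 → N1(foll t1 [r])
[12] deliver 1→3 → ∅
[13] timeout(1) → N1(cand t2 [r])

yes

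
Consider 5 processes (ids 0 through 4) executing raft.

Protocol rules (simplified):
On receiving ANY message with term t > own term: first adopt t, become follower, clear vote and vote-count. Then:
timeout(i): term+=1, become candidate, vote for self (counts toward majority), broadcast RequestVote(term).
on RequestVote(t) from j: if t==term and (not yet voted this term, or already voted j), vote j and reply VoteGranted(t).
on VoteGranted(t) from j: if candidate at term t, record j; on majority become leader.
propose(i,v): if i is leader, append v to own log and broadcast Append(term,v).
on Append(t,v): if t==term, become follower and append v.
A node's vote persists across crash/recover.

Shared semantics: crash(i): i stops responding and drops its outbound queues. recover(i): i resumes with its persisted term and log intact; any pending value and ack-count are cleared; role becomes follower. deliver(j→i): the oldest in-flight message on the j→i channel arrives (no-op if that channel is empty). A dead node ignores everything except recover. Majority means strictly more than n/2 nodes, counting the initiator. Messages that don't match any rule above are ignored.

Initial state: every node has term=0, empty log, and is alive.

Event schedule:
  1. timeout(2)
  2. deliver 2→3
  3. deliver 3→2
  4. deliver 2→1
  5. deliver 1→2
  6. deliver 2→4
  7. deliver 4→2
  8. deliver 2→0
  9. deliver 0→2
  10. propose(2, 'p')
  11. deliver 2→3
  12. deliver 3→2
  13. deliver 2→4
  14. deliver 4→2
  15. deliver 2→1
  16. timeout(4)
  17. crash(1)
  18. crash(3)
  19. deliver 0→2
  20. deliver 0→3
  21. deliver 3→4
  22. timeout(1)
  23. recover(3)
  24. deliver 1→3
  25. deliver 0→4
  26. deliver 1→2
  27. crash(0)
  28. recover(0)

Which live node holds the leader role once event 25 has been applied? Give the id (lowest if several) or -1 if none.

2

after 1 — timeout(2): n2:cand/t1/[-]
after 2 — deliver 2→3: n3:foll/t1/[-]
after 3 — deliver 3→2: ·
after 4 — deliver 2→1: n1:foll/t1/[-]
after 5 — deliver 1→2: n2:lead/t1/[-]
after 6 — deliver 2→4: n4:foll/t1/[-]
after 7 — deliver 4→2: ·
after 8 — deliver 2→0: n0:foll/t1/[-]
after 9 — deliver 0→2: ·
after 10 — propose(2,'p'): n2:lead/t1/[p]
after 11 — deliver 2→3: n3:foll/t1/[p]
after 12 — deliver 3→2: ·
after 13 — deliver 2→4: n4:foll/t1/[p]
after 14 — deliver 4→2: ·
after 15 — deliver 2→1: n1:foll/t1/[p]
after 16 — timeout(4): n4:cand/t2/[p]
after 17 — crash(1): n1:✗foll/t1/[p]
after 18 — crash(3): n3:✗foll/t1/[p]
after 19 — deliver 0→2: ·
after 20 — deliver 0→3: ·
after 21 — deliver 3→4: ·
after 22 — timeout(1): ·
after 23 — recover(3): n3:foll/t1/[p]
after 24 — deliver 1→3: ·
after 25 — deliver 0→4: ·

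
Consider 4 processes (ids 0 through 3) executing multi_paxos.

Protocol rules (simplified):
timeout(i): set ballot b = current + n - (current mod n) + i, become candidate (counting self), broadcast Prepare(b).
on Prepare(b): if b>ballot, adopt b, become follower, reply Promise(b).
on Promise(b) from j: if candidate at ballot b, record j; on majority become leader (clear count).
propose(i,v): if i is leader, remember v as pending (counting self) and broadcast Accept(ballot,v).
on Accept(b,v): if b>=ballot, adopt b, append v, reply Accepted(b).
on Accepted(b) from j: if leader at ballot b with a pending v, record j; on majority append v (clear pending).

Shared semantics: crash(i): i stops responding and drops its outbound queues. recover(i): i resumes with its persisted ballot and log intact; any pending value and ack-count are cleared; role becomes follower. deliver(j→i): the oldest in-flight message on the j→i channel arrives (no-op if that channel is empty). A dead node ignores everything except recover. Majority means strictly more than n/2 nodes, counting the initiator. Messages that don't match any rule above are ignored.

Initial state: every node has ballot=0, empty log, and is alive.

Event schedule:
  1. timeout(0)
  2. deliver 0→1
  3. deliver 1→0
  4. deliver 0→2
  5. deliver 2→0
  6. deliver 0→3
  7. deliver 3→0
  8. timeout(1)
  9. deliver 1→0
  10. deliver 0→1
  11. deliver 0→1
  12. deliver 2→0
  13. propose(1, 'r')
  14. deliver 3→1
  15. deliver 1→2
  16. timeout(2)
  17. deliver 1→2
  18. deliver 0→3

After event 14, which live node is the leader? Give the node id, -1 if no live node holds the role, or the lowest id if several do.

e1 timeout(0): 0[cand,b=4,-]
e2 deliver 0→1: 1[foll,b=4,-]
e3 deliver 1→0: ·
e4 deliver 0→2: 2[foll,b=4,-]
e5 deliver 2→0: 0[lead,b=4,-]
e6 deliver 0→3: 3[foll,b=4,-]
e7 deliver 3→0: ·
e8 timeout(1): 1[cand,b=9,-]
e9 deliver 1→0: 0[foll,b=9,-]
e10 deliver 0→1: ·
e11 deliver 0→1: ·
e12 deliver 2→0: ·
e13 propose(1,'r'): ·
e14 deliver 3→1: ·

-1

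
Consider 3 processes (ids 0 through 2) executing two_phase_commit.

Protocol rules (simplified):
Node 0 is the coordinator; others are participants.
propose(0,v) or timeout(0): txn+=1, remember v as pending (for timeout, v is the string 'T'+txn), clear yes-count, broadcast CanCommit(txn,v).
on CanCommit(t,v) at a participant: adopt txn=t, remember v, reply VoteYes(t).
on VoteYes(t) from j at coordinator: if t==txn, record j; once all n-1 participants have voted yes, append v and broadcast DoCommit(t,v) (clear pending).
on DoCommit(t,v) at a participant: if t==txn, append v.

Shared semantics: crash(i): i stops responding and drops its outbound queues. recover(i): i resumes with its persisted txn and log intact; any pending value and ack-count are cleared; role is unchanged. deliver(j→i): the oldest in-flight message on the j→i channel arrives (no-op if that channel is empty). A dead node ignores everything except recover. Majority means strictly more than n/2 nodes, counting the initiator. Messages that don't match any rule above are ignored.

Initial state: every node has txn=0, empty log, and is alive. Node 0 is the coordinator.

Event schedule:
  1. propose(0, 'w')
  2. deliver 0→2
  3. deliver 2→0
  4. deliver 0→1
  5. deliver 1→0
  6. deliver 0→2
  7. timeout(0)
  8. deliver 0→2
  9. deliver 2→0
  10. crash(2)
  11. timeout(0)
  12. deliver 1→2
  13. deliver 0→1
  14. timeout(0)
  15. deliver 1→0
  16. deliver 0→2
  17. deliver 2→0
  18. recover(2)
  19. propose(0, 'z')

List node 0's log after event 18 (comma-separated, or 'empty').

e1 propose(0,'w'): 0[coor,t=1,-]
e2 deliver 0→2: 2[part,t=1,-]
e3 deliver 2→0: ·
e4 deliver 0→1: 1[part,t=1,-]
e5 deliver 1→0: 0[coor,t=1,w]
e6 deliver 0→2: 2[part,t=1,w]
e7 timeout(0): 0[coor,t=2,w]
e8 deliver 0→2: 2[part,t=2,w]
e9 deliver 2→0: ·
e10 crash(2): 2[✗part,t=2,w]
e11 timeout(0): 0[coor,t=3,w]
e12 deliver 1→2: ·
e13 deliver 0→1: 1[part,t=1,w]
e14 timeout(0): 0[coor,t=4,w]
e15 deliver 1→0: ·
e16 deliver 0→2: ·
e17 deliver 2→0: ·
e18 recover(2): 2[part,t=2,w]

w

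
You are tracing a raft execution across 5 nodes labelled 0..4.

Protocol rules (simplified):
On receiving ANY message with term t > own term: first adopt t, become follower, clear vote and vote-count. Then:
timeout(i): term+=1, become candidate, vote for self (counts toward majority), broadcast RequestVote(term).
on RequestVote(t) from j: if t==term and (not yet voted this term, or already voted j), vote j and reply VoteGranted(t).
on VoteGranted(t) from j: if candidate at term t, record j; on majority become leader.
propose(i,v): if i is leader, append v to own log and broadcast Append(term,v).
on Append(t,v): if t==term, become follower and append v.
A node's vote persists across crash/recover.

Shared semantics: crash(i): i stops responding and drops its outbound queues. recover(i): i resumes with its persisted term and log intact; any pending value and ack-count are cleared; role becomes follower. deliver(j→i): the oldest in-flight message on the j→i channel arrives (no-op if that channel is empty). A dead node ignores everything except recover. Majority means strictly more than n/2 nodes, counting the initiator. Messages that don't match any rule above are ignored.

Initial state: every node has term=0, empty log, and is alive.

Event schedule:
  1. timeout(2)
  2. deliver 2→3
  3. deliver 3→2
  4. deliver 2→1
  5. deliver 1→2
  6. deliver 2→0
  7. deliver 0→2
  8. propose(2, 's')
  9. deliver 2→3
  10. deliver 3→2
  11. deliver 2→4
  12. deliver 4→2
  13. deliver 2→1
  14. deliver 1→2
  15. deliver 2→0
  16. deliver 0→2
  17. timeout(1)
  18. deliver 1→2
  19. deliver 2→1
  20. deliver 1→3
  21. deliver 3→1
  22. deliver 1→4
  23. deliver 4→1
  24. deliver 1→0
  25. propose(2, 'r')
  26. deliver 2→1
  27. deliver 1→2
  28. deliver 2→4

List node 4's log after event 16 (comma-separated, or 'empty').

after 1 — timeout(2): n2:cand/t1/[-]
after 2 — deliver 2→3: n3:foll/t1/[-]
after 3 — deliver 3→2: ·
after 4 — deliver 2→1: n1:foll/t1/[-]
after 5 — deliver 1→2: n2:lead/t1/[-]
after 6 — deliver 2→0: n0:foll/t1/[-]
after 7 — deliver 0→2: ·
after 8 — propose(2,'s'): n2:lead/t1/[s]
after 9 — deliver 2→3: n3:foll/t1/[s]
after 10 — deliver 3→2: ·
after 11 — deliver 2→4: n4:foll/t1/[-]
after 12 — deliver 4→2: ·
after 13 — deliver 2→1: n1:foll/t1/[s]
after 14 — deliver 1→2: ·
after 15 — deliver 2→0: n0:foll/t1/[s]
after 16 — deliver 0→2: ·

empty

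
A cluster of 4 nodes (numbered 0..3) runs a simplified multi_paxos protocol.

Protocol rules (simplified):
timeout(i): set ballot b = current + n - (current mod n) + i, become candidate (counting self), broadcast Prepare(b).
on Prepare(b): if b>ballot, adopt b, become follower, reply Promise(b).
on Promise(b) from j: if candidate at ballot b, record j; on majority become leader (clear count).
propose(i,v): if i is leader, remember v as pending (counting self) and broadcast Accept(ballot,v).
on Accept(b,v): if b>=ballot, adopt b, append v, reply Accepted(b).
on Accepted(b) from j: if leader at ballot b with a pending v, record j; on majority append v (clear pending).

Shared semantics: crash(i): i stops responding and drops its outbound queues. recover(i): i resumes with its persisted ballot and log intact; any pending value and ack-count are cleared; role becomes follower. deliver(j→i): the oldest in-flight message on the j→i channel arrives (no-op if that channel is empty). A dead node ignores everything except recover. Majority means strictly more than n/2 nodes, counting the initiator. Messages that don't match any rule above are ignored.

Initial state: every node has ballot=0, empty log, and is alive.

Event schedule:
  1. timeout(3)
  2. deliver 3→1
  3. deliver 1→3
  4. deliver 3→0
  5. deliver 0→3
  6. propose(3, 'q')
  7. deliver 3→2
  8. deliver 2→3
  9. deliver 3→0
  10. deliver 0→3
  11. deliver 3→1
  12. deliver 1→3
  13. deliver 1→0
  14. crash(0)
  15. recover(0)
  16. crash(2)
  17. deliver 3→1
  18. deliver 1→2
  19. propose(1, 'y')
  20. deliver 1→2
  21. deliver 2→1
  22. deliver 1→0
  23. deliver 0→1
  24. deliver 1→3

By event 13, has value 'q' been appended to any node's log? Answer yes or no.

yes

[1] timeout(3) → N3(cand b7 [-])
[2] deliver 3→1 → N1(foll b7 [-])
[3] deliver 1→3 → ∅
[4] deliver 3→0 → N0(foll b7 [-])
[5] deliver 0→3 → N3(lead b7 [-])
[6] propose(3,'q') → ∅
[7] deliver 3→2 → N2(foll b7 [-])
[8] deliver 2→3 → ∅
[9] deliver 3→0 → N0(foll b7 [q])
[10] deliver 0→3 → ∅
[11] deliver 3→1 → N1(foll b7 [q])
[12] deliver 1→3 → N3(lead b7 [q])
[13] deliver 1→0 → ∅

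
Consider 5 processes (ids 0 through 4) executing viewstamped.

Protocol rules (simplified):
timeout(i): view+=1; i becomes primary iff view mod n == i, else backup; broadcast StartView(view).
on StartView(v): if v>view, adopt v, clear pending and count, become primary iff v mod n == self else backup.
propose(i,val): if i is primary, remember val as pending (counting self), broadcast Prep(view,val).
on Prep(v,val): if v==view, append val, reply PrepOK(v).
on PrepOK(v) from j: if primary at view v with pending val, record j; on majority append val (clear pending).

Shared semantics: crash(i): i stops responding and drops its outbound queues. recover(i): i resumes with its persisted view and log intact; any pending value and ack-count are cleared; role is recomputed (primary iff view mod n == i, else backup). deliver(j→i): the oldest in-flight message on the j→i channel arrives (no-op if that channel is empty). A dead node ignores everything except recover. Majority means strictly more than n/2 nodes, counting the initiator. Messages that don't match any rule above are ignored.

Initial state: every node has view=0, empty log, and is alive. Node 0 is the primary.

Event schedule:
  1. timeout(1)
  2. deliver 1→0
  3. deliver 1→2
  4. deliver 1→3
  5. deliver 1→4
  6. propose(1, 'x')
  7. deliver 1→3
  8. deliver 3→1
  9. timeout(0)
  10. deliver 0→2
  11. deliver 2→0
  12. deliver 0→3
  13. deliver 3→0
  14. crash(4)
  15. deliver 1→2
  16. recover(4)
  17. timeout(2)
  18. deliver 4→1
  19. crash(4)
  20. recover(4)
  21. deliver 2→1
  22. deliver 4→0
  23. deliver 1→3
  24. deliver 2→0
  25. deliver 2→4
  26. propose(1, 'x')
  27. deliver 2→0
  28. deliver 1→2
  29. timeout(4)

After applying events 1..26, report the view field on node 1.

e1 timeout(1): 1[prim,v=1,-]
e2 deliver 1→0: 0[back,v=1,-]
e3 deliver 1→2: 2[back,v=1,-]
e4 deliver 1→3: 3[back,v=1,-]
e5 deliver 1→4: 4[back,v=1,-]
e6 propose(1,'x'): ·
e7 deliver 1→3: 3[back,v=1,x]
e8 deliver 3→1: ·
e9 timeout(0): 0[back,v=2,-]
e10 deliver 0→2: 2[prim,v=2,-]
e11 deliver 2→0: ·
e12 deliver 0→3: 3[back,v=2,x]
e13 deliver 3→0: ·
e14 crash(4): 4[✗back,v=1,-]
e15 deliver 1→2: ·
e16 recover(4): 4[back,v=1,-]
e17 timeout(2): 2[back,v=3,-]
e18 deliver 4→1: ·
e19 crash(4): 4[✗back,v=1,-]
e20 recover(4): 4[back,v=1,-]
e21 deliver 2→1: 1[back,v=3,-]
e22 deliver 4→0: ·
e23 deliver 1→3: ·
e24 deliver 2→0: 0[back,v=3,-]
e25 deliver 2→4: 4[back,v=3,-]
e26 propose(1,'x'): ·

3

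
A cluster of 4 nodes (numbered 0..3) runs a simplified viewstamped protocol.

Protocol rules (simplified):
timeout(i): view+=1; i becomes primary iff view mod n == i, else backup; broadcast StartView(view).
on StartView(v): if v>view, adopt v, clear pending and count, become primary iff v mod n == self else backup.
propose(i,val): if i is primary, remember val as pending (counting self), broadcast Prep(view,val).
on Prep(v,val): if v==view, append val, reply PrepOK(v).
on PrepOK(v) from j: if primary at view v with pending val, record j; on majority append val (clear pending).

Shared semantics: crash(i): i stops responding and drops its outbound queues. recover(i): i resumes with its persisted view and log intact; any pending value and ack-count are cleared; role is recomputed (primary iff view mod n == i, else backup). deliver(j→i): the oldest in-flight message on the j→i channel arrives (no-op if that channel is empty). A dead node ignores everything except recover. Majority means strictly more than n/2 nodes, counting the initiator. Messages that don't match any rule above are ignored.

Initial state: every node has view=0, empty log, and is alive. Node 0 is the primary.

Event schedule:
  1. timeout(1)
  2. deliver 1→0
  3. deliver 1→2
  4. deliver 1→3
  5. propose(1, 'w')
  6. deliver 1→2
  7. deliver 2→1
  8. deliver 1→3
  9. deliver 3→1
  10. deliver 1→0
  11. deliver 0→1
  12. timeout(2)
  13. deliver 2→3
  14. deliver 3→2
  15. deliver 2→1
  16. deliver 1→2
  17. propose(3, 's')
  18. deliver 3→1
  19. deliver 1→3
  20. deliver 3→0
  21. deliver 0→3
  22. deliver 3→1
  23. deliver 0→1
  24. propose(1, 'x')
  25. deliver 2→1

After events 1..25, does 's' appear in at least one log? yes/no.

no

step 1 timeout(1): 1={prim,v=1,log=-}
step 2 deliver 1→0: 0={back,v=1,log=-}
step 3 deliver 1→2: 2={back,v=1,log=-}
step 4 deliver 1→3: 3={back,v=1,log=-}
step 5 propose(1,'w'): —
step 6 deliver 1→2: 2={back,v=1,log=w}
step 7 deliver 2→1: —
step 8 deliver 1→3: 3={back,v=1,log=w}
step 9 deliver 3→1: 1={prim,v=1,log=w}
step 10 deliver 1→0: 0={back,v=1,log=w}
step 11 deliver 0→1: —
step 12 timeout(2): 2={prim,v=2,log=w}
step 13 deliver 2→3: 3={back,v=2,log=w}
step 14 deliver 3→2: —
step 15 deliver 2→1: 1={back,v=2,log=w}
step 16 deliver 1→2: —
step 17 propose(3,'s'): —
step 18 deliver 3→1: —
step 19 deliver 1→3: —
step 20 deliver 3→0: —
step 21 deliver 0→3: —
step 22 deliver 3→1: —
step 23 deliver 0→1: —
step 24 propose(1,'x'): —
step 25 deliver 2→1: —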